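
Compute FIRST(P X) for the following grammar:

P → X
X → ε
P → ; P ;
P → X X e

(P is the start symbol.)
FIRST sets of the non-terminals involved (from the grammar, by fixed-point iteration):
  FIRST(P) = { ';', 'e', ε }
  FIRST(X) = { ε }

To compute FIRST(P X), process the symbols left to right:
Symbol P is a non-terminal. Add FIRST(P) \ {ε} = { ';', 'e' }
P is nullable (ε ∈ FIRST(P)), continue to the next symbol.
Symbol X is a non-terminal. Add FIRST(X) \ {ε} = { }
X is nullable (ε ∈ FIRST(X)), continue to the next symbol.
All symbols are nullable, so ε is in the result.
FIRST(P X) = { ';', 'e', ε }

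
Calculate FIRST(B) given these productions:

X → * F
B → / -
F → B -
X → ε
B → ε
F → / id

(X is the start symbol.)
{ '/', ε }

To compute FIRST(B), examine every production with B on the left-hand side, reading each right-hand side left to right until a non-nullable symbol is reached.

From B → / -:
  - '/' is a terminal: add '/' and stop
From B → ε:
  - ε-production, so ε ∈ FIRST(B)

Collecting: FIRST(B) = { '/', ε }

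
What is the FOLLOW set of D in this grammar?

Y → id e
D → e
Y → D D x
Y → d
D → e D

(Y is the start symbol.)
{ 'e', 'x' }

In Y → D D x: D is followed by D x, add FIRST(D x) \ {ε} = { 'e' }
In Y → D D x: D is followed by x, add FIRST(x) \ {ε} = { 'x' }
In D → e D: D is at the end; this adds FOLLOW(D) to itself — nothing new

Taking the union: FOLLOW(D) = { 'e', 'x' }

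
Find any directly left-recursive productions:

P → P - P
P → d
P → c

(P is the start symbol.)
Yes, P is left-recursive

P → P - P: LEFT RECURSIVE (starts with P)
P → d: starts with d
P → c: starts with c

The grammar has direct left recursion on: P.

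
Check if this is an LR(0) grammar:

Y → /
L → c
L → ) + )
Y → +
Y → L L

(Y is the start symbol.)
Augment with Y' → Y and build the canonical LR(0) collection (I0 = CLOSURE({[Y' → . Y]}), then GOTO on every symbol after a dot until no new states appear). It has 10 states:
  I0: { [L → . ) + )], [L → . c], [Y → . +], [Y → . /], [Y → . L L], [Y' → . Y] }  — shift
  I1: { [L → ) . + )] }  — shift
  I2: { [Y → + .] }  — reduce
  I3: { [Y → / .] }  — reduce
  I4: { [L → . ) + )], [L → . c], [Y → L . L] }  — shift
  I5: { [Y' → Y .] }  — accept
  I6: { [L → c .] }  — reduce
  I7: { [Y → L L .] }  — reduce
  I8: { [L → ) + . )] }  — shift
  I9: { [L → ) + ) .] }  — reduce

Every state is either a pure shift/goto state or contains exactly one complete item and nothing to shift — no conflicts. The grammar is LR(0).

Answer: Yes, the grammar is LR(0)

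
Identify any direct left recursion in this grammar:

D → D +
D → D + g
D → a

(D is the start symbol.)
Yes, D is left-recursive

Direct left recursion occurs when N → N α for some non-terminal N (the right-hand side begins with the left-hand side itself).

D → D +: LEFT RECURSIVE (starts with D)
D → D + g: LEFT RECURSIVE (starts with D)
D → a: starts with a

The grammar has direct left recursion on: D.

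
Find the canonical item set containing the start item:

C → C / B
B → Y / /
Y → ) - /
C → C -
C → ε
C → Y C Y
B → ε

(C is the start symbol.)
{ [C → . C -], [C → . C / B], [C → . Y C Y], [C → .], [C' → . C], [Y → . ) - /] }

First, augment the grammar with C' → C
I₀ = CLOSURE({ [C' → . C] }):
  [C' → . C] has the dot before C: add [C → . C / B], [C → . C -], [C → .], [C → . Y C Y]
  [C → . Y C Y] has the dot before Y: add [Y → . ) - /]
No further items can be added.

I₀ = { [C → . C -], [C → . C / B], [C → . Y C Y], [C → .], [C' → . C], [Y → . ) - /] }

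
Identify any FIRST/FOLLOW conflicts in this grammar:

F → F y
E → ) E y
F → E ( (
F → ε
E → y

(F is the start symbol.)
Nullable non-terminals: F.
FIRST sets used below: FIRST(F) = { ')', 'y', ε }, FIRST(E) = { ')', 'y' }

F: nullable alternative(s) F → ε; FOLLOW(F) = { $, 'y' }
  F → F y: FIRST \ {ε} = { ')', 'y' } — overlaps FOLLOW(F) on { 'y' }: CONFLICT
  F → E ( (: FIRST \ {ε} = { ')', 'y' } — overlaps FOLLOW(F) on { 'y' }: CONFLICT
  F → ε: FIRST \ {ε} = { } — this is the only nullable alternative, skip

E has no nullable alternative, so no FIRST/FOLLOW check is needed there.

So the grammar has 2 FIRST/FOLLOW conflicts (marked CONFLICT above).

Answer: Yes. F → F y with FOLLOW(F) on { 'y' }; F → E '(' '(' with FOLLOW(F) on { 'y' }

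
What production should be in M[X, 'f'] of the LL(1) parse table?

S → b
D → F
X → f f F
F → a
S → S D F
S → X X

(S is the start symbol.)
X → f f F

To find M[X, 'f'], we find productions for X where 'f' is in the predict set (PREDICT(N → α) = (FIRST(α) \ {ε}) ∪ (FOLLOW(N) if α ⇒* ε)).

X → f f F: PREDICT = { 'f' }
  'f' is in predict set, so this production goes in M[X, 'f']

M[X, 'f'] = X → f f F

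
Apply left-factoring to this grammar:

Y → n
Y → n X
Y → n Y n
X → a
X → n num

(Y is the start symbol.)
Left-factoring transforms A → αβ₁ | αβ₂ into A → αA' and A' → β₁ | β₂
(α is the longest common prefix among the alternatives). Repeat until
no nonterminal has two alternatives with a common prefix.

Round 1: Y has alternatives sharing prefix 'n'. Introduce Y': Y → n Y'
  Add: Y' → ε
  Add: Y' → X
  Add: Y' → Y n

No remaining common prefixes — done.

Resulting grammar:
Y → n Y'
Y' → ε
Y' → X
Y' → Y n
X → a
X → n num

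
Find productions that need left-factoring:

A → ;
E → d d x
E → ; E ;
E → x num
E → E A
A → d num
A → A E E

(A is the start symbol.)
No, left-factoring is not needed

Left-factoring is needed when two productions for the same non-terminal
share a common prefix on the right-hand side.

Productions for A:
  A → ;
  A → d num
  A → A E E
Productions for E:
  E → d d x
  E → ; E ;
  E → x num
  E → E A

No common prefixes found.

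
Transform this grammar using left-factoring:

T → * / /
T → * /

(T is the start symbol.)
T → * / T'
T' → /
T' → ε

Left-factoring transforms A → αβ₁ | αβ₂ into A → αA' and A' → β₁ | β₂
(α is the longest common prefix among the alternatives). Repeat until
no nonterminal has two alternatives with a common prefix.

Round 1: T has alternatives sharing prefix '* /'. Introduce T': T → * / T'
  Add: T' → /
  Add: T' → ε

No remaining common prefixes — done.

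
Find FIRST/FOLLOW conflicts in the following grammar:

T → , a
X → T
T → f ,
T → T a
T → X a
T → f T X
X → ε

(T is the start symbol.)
Yes. X → T with FOLLOW(X) on { ',', 'a', 'f' }

A FIRST/FOLLOW conflict occurs when a non-terminal N has a nullable alternative N → β (β ⇒* ε) and another alternative N → α with FIRST(α) ∩ FOLLOW(N) ≠ ∅: on such a lookahead the parser cannot decide between expanding α and letting N vanish via β.

Nullable non-terminals: X.
FIRST sets used below: FIRST(T) = { ',', 'a', 'f' }

X: nullable alternative(s) X → ε; FOLLOW(X) = { $, ',', 'a', 'f' }
  X → T: FIRST \ {ε} = { ',', 'a', 'f' } — overlaps FOLLOW(X) on { ',', 'a', 'f' }: CONFLICT
  X → ε: FIRST \ {ε} = { } — this is the only nullable alternative, skip

T has no nullable alternative, so no FIRST/FOLLOW check is needed there.

So the grammar has 1 FIRST/FOLLOW conflict (marked CONFLICT above).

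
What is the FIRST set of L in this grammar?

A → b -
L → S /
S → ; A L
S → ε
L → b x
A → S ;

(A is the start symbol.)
To compute FIRST(L), examine every production with L on the left-hand side, reading each right-hand side left to right until a non-nullable symbol is reached.

FIRST sets of the other non-terminals involved (by the same procedure, iterated to a fixed point):
  FIRST(S) = { ';', ε }

From L → S /:
  - S is a non-terminal: add FIRST(S) \ {ε} = { ';' }
    S is nullable, so continue to the next symbol
  - '/' is a terminal: add '/' and stop
From L → b x:
  - b is a terminal: add 'b' and stop

Collecting: FIRST(L) = { '/', ';', 'b' }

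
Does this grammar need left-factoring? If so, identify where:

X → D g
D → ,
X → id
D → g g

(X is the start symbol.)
Left-factoring is needed when two productions for the same non-terminal
share a common prefix on the right-hand side.

Productions for X:
  X → D g
  X → id
Productions for D:
  D → ,
  D → g g

No common prefixes found.

Answer: No, left-factoring is not needed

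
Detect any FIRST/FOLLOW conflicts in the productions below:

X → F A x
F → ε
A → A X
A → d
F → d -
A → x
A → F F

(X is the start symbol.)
A FIRST/FOLLOW conflict occurs when a non-terminal N has a nullable alternative N → β (β ⇒* ε) and another alternative N → α with FIRST(α) ∩ FOLLOW(N) ≠ ∅: on such a lookahead the parser cannot decide between expanding α and letting N vanish via β.

Nullable non-terminals: A, F.
FIRST sets used below: FIRST(A) = { 'd', 'x', ε }, FIRST(X) = { 'd', 'x' }, FIRST(F) = { 'd', ε }

A: nullable alternative(s) A → F F; FOLLOW(A) = { 'd', 'x' }
  A → A X: FIRST \ {ε} = { 'd', 'x' } — overlaps FOLLOW(A) on { 'd', 'x' }: CONFLICT
  A → d: FIRST \ {ε} = { 'd' } — overlaps FOLLOW(A) on { 'd' }: CONFLICT
  A → x: FIRST \ {ε} = { 'x' } — overlaps FOLLOW(A) on { 'x' }: CONFLICT
  A → F F: FIRST \ {ε} = { 'd' } — this is the only nullable alternative, skip

F: nullable alternative(s) F → ε; FOLLOW(F) = { 'd', 'x' }
  F → ε: FIRST \ {ε} = { } — this is the only nullable alternative, skip
  F → d -: FIRST \ {ε} = { 'd' } — overlaps FOLLOW(F) on { 'd' }: CONFLICT

X has no nullable alternative, so no FIRST/FOLLOW check is needed there.

So the grammar has 4 FIRST/FOLLOW conflicts (marked CONFLICT above).

Answer: Yes. F → d '-' with FOLLOW(F) on { 'd' }; A → A X with FOLLOW(A) on { 'd', 'x' }; A → d with FOLLOW(A) on { 'd' }; A → x with FOLLOW(A) on { 'x' }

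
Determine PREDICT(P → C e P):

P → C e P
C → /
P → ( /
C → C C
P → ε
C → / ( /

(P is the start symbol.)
{ '/' }

PREDICT(P → C e P) = (FIRST(RHS) \ {ε}) ∪ (FOLLOW(P) if ε ∈ FIRST(RHS), i.e. RHS ⇒* ε)
FIRST(C) = { '/' }
FIRST(C e P) = { '/' }
ε ∉ FIRST(C e P), so FOLLOW(P) is not added.
PREDICT(P → C e P) = { '/' }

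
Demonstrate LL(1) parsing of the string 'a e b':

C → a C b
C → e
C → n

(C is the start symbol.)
Stack is shown with the top on the left.

Stack    Input    Action
------------------------
C $      a e b $  output C → a C b
a C b $  a e b $  match 'a'
C b $    e b $    output C → e
e b $    e b $    match 'e'
b $      b $      match 'b'
$        $        accept

The string is accepted.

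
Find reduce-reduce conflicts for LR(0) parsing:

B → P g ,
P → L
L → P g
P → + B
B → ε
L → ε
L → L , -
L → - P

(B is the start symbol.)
A reduce-reduce conflict occurs when an LR(0) state has two complete items [A → α .] and [B → β .] — both call for a reduction, and with no lookahead the parser cannot choose between them.

Augment with B' → B and build the canonical LR(0) collection (I0 = CLOSURE({[B' → . B]}), then GOTO on every symbol after a dot until no new states appear). It has 13 states:
  I0: { [B → . P g ,], [B → .], [B' → . B], [L → . - P], [L → . L , -], [L → . P g], [L → .], [P → . + B], [P → . L] }  — shift, 2 reduces
  I1: { [B → . P g ,], [B → .], [L → . - P], [L → . L , -], [L → . P g], [L → .], [P → + . B], [P → . + B], [P → . L] }  — shift, 2 reduces
  I2: { [L → - . P], [L → . - P], [L → . L , -], [L → . P g], [L → .], [P → . + B], [P → . L] }  — shift, reduce
  I3: { [B' → B .] }  — accept
  I4: { [L → L . , -], [P → L .] }  — shift, reduce
  I5: { [B → P . g ,], [L → P . g] }  — shift
  I6: { [B → P g . ,], [L → P g .] }  — shift, reduce
  I7: { [B → P g , .] }  — reduce
  I8: { [L → L , . -] }  — shift
  I9: { [L → L , - .] }  — reduce
  I10: { [L → - P .], [L → P . g] }  — shift, reduce
  I11: { [L → P g .] }  — reduce
  I12: { [P → + B .] }  — reduce

I0 contains complete items [B → .], [L → .] — reduce-reduce conflict.
I1 contains complete items [B → .], [L → .] — reduce-reduce conflict.

Answer: Yes — I0: [B → .] vs [L → .]; I1: [B → .] vs [L → .]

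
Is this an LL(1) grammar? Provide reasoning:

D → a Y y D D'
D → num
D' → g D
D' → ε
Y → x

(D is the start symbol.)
No. Predict set conflict for D': { 'g' }

Relevant sets:
  FOLLOW(D') = { $, 'g' }

For D:
  PREDICT(D → a Y y D D') = { 'a' }
  PREDICT(D → num) = { 'num' }
For D':
  PREDICT(D' → g D) = { 'g' }
  PREDICT(D' → ε) = { $, 'g' }
Y has a single production, so nothing to check there.

Conflict found: Predict set conflict for D': { 'g' }
The grammar is NOT LL(1).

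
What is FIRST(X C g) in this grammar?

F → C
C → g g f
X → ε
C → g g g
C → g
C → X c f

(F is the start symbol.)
{ 'c', 'g' }

FIRST sets of the non-terminals involved (from the grammar, by fixed-point iteration):
  FIRST(X) = { ε }
  FIRST(C) = { 'c', 'g' }

To compute FIRST(X C g), process the symbols left to right:
Symbol X is a non-terminal. Add FIRST(X) \ {ε} = { }
X is nullable (ε ∈ FIRST(X)), continue to the next symbol.
Symbol C is a non-terminal. Add FIRST(C) \ {ε} = { 'c', 'g' }
C is not nullable (ε ∉ FIRST(C)), so stop here.
FIRST(X C g) = { 'c', 'g' }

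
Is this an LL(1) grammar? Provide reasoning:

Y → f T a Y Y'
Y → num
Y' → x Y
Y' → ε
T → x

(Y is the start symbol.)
No. Predict set conflict for Y': { 'x' }

A grammar is LL(1) if for each non-terminal N with multiple productions, the predict sets of those productions are pairwise disjoint, where PREDICT(N → α) = (FIRST(α) \ {ε}) ∪ (FOLLOW(N) if α ⇒* ε).

Relevant sets:
  FOLLOW(Y') = { $, 'x' }

For Y:
  PREDICT(Y → f T a Y Y') = { 'f' }
  PREDICT(Y → num) = { 'num' }
For Y':
  PREDICT(Y' → x Y) = { 'x' }
  PREDICT(Y' → ε) = { $, 'x' }
T has a single production, so nothing to check there.

Conflict found: Predict set conflict for Y': { 'x' }
The grammar is NOT LL(1).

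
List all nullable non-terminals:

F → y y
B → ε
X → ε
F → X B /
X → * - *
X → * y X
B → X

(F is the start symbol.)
{ 'B', 'X' }

A non-terminal is nullable if it can derive ε (the empty string): either it has an ε-production, or it has a production whose right-hand side consists entirely of nullable non-terminals.

ε-productions: B → ε, X → ε
So B, X are immediately nullable.
No further non-terminal can be added: every production for the remaining non-terminals contains a terminal or a non-nullable non-terminal.
Nullable = { 'B', 'X' }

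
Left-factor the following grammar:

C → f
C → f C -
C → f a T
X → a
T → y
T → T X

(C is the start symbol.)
Left-factoring transforms A → αβ₁ | αβ₂ into A → αA' and A' → β₁ | β₂
(α is the longest common prefix among the alternatives). Repeat until
no nonterminal has two alternatives with a common prefix.

Round 1: C has alternatives sharing prefix 'f'. Introduce C': C → f C'
  Add: C' → ε
  Add: C' → C -
  Add: C' → a T

No remaining common prefixes — done.

Resulting grammar:
C → f C'
C' → ε
C' → C -
C' → a T
X → a
T → y
T → T X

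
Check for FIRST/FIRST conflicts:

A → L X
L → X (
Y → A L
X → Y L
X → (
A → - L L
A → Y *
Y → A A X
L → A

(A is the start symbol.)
Yes. A → L X / A → '-' L L on { '-' }; A → L X / A → Y '*' on { '(', '-' }; A → '-' L L / A → Y '*' on { '-' }; L → X '(' / L → A on { '(', '-' }; Y → A L / Y → A A X on { '(', '-' }; X → Y L / X → '(' on { '(' }

A FIRST/FIRST conflict occurs when two productions N → α and N → β for the same non-terminal have FIRST(α) ∩ FIRST(β) ≠ ∅ (with ε ∈ FIRST of a nullable right-hand side, so two nullable alternatives also conflict).

FIRST sets of the non-terminals at (or reachable through a nullable prefix from) the front of some alternative:
  FIRST(L) = { '(', '-' }
  FIRST(Y) = { '(', '-' }
  FIRST(X) = { '(', '-' }
  FIRST(A) = { '(', '-' }

Productions for A:
  A → L X: FIRST = { '(', '-' }
  A → - L L: FIRST = { '-' }
  A → Y *: FIRST = { '(', '-' }
Productions for L:
  L → X (: FIRST = { '(', '-' }
  L → A: FIRST = { '(', '-' }
Productions for Y:
  Y → A L: FIRST = { '(', '-' }
  Y → A A X: FIRST = { '(', '-' }
Productions for X:
  X → Y L: FIRST = { '(', '-' }
  X → (: FIRST = { '(' }

Conflict for A: A → L X and A → - L L
  Overlap: { '-' }
Conflict for A: A → L X and A → Y *
  Overlap: { '(', '-' }
Conflict for A: A → - L L and A → Y *
  Overlap: { '-' }
Conflict for L: L → X ( and L → A
  Overlap: { '(', '-' }
Conflict for Y: Y → A L and Y → A A X
  Overlap: { '(', '-' }
Conflict for X: X → Y L and X → (
  Overlap: { '(' }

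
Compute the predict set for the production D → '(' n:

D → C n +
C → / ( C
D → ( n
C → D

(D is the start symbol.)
{ '(' }

PREDICT(D → '(' n) = (FIRST(RHS) \ {ε}) ∪ (FOLLOW(D) if ε ∈ FIRST(RHS), i.e. RHS ⇒* ε)
FIRST('(' n) = { '(' }
ε ∉ FIRST('(' n), so FOLLOW(D) is not added.
PREDICT(D → '(' n) = { '(' }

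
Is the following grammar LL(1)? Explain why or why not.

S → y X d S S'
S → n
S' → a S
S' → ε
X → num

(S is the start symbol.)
No. Predict set conflict for S': { 'a' }

Relevant sets:
  FOLLOW(S') = { $, 'a' }

For S:
  PREDICT(S → y X d S S') = { 'y' }
  PREDICT(S → n) = { 'n' }
For S':
  PREDICT(S' → a S) = { 'a' }
  PREDICT(S' → ε) = { $, 'a' }
X has a single production, so nothing to check there.

Conflict found: Predict set conflict for S': { 'a' }
The grammar is NOT LL(1).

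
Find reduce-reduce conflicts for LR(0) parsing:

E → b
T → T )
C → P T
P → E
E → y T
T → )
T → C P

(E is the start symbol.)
No reduce-reduce conflicts

Augment with E' → E and build the canonical LR(0) collection (I0 = CLOSURE({[E' → . E]}), then GOTO on every symbol after a dot until no new states appear). It has 12 states:
  I0: { [E → . b], [E → . y T], [E' → . E] }  — shift
  I1: { [E' → E .] }  — accept
  I2: { [E → b .] }  — reduce
  I3: { [C → . P T], [E → . b], [E → . y T], [E → y . T], [P → . E], [T → . )], [T → . C P], [T → . T )] }  — shift
  I4: { [T → ) .] }  — reduce
  I5: { [E → . b], [E → . y T], [P → . E], [T → C . P] }  — shift
  I6: { [P → E .] }  — reduce
  I7: { [C → . P T], [C → P . T], [E → . b], [E → . y T], [P → . E], [T → . )], [T → . C P], [T → . T )] }  — shift
  I8: { [E → y T .], [T → T . )] }  — shift, reduce
  I9: { [T → T ) .] }  — reduce
  I10: { [C → P T .], [T → T . )] }  — shift, reduce
  I11: { [T → C P .] }  — reduce

No state contains more than one complete item.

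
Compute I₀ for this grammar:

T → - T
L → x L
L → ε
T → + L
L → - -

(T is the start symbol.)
First, augment the grammar with T' → T
I₀ = CLOSURE({ [T' → . T] }):
  [T' → . T] has the dot before T: add [T → . - T], [T → . + L]
No further items can be added.

I₀ = { [T → . + L], [T → . - T], [T' → . T] }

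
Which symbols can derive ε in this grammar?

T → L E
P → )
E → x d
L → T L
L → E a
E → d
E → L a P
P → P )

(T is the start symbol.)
There are no ε-productions, so no non-terminal can derive ε.
No non-terminals are nullable.

Answer: None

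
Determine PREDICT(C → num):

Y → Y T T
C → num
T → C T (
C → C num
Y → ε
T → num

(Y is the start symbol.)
PREDICT(C → num) = (FIRST(RHS) \ {ε}) ∪ (FOLLOW(C) if ε ∈ FIRST(RHS), i.e. RHS ⇒* ε)
FIRST(num) = { 'num' }
ε ∉ FIRST(num), so FOLLOW(C) is not added.
PREDICT(C → num) = { 'num' }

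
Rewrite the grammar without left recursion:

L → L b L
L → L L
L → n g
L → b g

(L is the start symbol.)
L → n g L'
L → b g L'
L' → b L L'
L' → L L'
L' → ε

L is directly left-recursive. The standard transformation for
  A → A α₁ | ... | A α_m | β₁ | ... | β_n
is
  A  → β₁ A' | ... | β_n A'
  A' → α₁ A' | ... | α_m A' | ε

L → n g becomes L → n g L'
L → b g becomes L → b g L'
L → L b L becomes L' → b L L'
L → L L becomes L' → L L'
Add L' → ε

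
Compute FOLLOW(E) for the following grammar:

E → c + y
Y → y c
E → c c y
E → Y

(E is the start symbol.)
{ $ }

E is the start symbol, so $ ∈ FOLLOW(E).
E does not occur on any right-hand side.

Taking the union: FOLLOW(E) = { $ }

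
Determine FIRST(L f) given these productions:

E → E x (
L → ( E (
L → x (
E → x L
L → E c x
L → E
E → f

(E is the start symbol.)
FIRST sets of the non-terminals involved (from the grammar, by fixed-point iteration):
  FIRST(L) = { '(', 'f', 'x' }

To compute FIRST(L f), process the symbols left to right:
Symbol L is a non-terminal. Add FIRST(L) \ {ε} = { '(', 'f', 'x' }
L is not nullable (ε ∉ FIRST(L)), so stop here.
FIRST(L f) = { '(', 'f', 'x' }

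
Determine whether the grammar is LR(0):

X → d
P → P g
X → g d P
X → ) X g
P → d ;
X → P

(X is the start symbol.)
A grammar is LR(0) if no state in the canonical LR(0) collection has:
  - both a shift item (dot before a terminal) and a complete item (shift-reduce conflict), or
  - two or more complete items (reduce-reduce conflict; the accept item [X' → X .] counts as a complete item here).

Augment with X' → X and build the canonical LR(0) collection (I0 = CLOSURE({[X' → . X]}), then GOTO on every symbol after a dot until no new states appear). It has 13 states:
  I0: { [P → . P g], [P → . d ;], [X → . ) X g], [X → . P], [X → . d], [X → . g d P], [X' → . X] }  — shift
  I1: { [P → . P g], [P → . d ;], [X → ) . X g], [X → . ) X g], [X → . P], [X → . d], [X → . g d P] }  — shift
  I2: { [P → P . g], [X → P .] }  — shift, reduce
  I3: { [X' → X .] }  — accept
  I4: { [P → d . ;], [X → d .] }  — shift, reduce
  I5: { [X → g . d P] }  — shift
  I6: { [P → . P g], [P → . d ;], [X → g d . P] }  — shift
  I7: { [P → P . g], [X → g d P .] }  — shift, reduce
  I8: { [P → d . ;] }  — shift
  I9: { [P → d ; .] }  — reduce
  I10: { [P → P g .] }  — reduce
  I11: { [X → ) X . g] }  — shift
  I12: { [X → ) X g .] }  — reduce

Conflict in state I2:
  Shift-reduce conflict between [X → P .] and [P → P . g]
So the grammar is NOT LR(0).

Answer: No. Shift-reduce conflict between [X → P .] and [P → P . g]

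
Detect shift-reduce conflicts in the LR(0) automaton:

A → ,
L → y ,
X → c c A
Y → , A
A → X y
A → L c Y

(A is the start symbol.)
No shift-reduce conflicts

A shift-reduce conflict occurs when an LR(0) state has both:
  - a complete (reduce) item [A → α .] (dot at the end), and
  - a shift item [B → β . c γ] (dot before a terminal).

Augment with A' → A and build the canonical LR(0) collection (I0 = CLOSURE({[A' → . A]}), then GOTO on every symbol after a dot until no new states appear). It has 15 states:
  I0: { [A → . ,], [A → . L c Y], [A → . X y], [A' → . A], [L → . y ,], [X → . c c A] }  — shift
  I1: { [A → , .] }  — reduce
  I2: { [A' → A .] }  — accept
  I3: { [A → L . c Y] }  — shift
  I4: { [A → X . y] }  — shift
  I5: { [X → c . c A] }  — shift
  I6: { [L → y . ,] }  — shift
  I7: { [L → y , .] }  — reduce
  I8: { [A → . ,], [A → . L c Y], [A → . X y], [L → . y ,], [X → . c c A], [X → c c . A] }  — shift
  I9: { [X → c c A .] }  — reduce
  I10: { [A → X y .] }  — reduce
  I11: { [A → L c . Y], [Y → . , A] }  — shift
  I12: { [A → . ,], [A → . L c Y], [A → . X y], [L → . y ,], [X → . c c A], [Y → , . A] }  — shift
  I13: { [A → L c Y .] }  — reduce
  I14: { [Y → , A .] }  — reduce

No state contains both a complete item and a shift item.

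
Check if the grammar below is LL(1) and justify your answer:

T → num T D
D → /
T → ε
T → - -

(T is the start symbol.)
Yes, the grammar is LL(1).

A grammar is LL(1) if for each non-terminal N with multiple productions, the predict sets of those productions are pairwise disjoint, where PREDICT(N → α) = (FIRST(α) \ {ε}) ∪ (FOLLOW(N) if α ⇒* ε).

Relevant sets:
  FOLLOW(T) = { $, '/' }

For T:
  PREDICT(T → num T D) = { 'num' }
  PREDICT(T → ε) = { $, '/' }
  PREDICT(T → '-' '-') = { '-' }
D has a single production, so nothing to check there.

All predict sets are disjoint. The grammar IS LL(1).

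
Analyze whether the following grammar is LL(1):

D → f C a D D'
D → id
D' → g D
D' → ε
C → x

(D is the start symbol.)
No. Predict set conflict for D': { 'g' }

Relevant sets:
  FOLLOW(D') = { $, 'g' }

For D:
  PREDICT(D → f C a D D') = { 'f' }
  PREDICT(D → id) = { 'id' }
For D':
  PREDICT(D' → g D) = { 'g' }
  PREDICT(D' → ε) = { $, 'g' }
C has a single production, so nothing to check there.

Conflict found: Predict set conflict for D': { 'g' }
The grammar is NOT LL(1).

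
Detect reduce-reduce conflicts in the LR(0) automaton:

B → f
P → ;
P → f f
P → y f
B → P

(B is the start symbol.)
No reduce-reduce conflicts

A reduce-reduce conflict occurs when an LR(0) state has two complete items [A → α .] and [B → β .] — both call for a reduction, and with no lookahead the parser cannot choose between them.

Augment with B' → B and build the canonical LR(0) collection (I0 = CLOSURE({[B' → . B]}), then GOTO on every symbol after a dot until no new states appear). It has 8 states:
  I0: { [B → . P], [B → . f], [B' → . B], [P → . ;], [P → . f f], [P → . y f] }  — shift
  I1: { [P → ; .] }  — reduce
  I2: { [B' → B .] }  — accept
  I3: { [B → P .] }  — reduce
  I4: { [B → f .], [P → f . f] }  — shift, reduce
  I5: { [P → y . f] }  — shift
  I6: { [P → y f .] }  — reduce
  I7: { [P → f f .] }  — reduce

No state contains more than one complete item.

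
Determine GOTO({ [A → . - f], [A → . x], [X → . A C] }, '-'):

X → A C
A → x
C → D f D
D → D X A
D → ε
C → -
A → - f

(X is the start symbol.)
{ [A → - . f] }

GOTO(I, '-') = CLOSURE({ [A → αX.β] : [A → α.Xβ] ∈ I, X = '-' })

Items with dot before '-', with the dot advanced:
  [A → . - f] → [A → - . f]
Closure adds nothing (no advanced item has the dot before a non-terminal).

GOTO = { [A → - . f] }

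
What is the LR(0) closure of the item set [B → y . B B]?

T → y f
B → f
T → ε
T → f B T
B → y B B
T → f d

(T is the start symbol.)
To compute CLOSURE, for each item [A → α.Bβ] where B is a non-terminal, add [B → .γ] for all productions B → γ; repeat for the newly added items until nothing changes.

Start with: [B → y . B B]
  [B → y . B B] has the dot before B: add [B → . f], [B → . y B B]
No further items can be added.

CLOSURE = { [B → . f], [B → . y B B], [B → y . B B] }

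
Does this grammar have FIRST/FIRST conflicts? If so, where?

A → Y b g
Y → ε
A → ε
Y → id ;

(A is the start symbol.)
A FIRST/FIRST conflict occurs when two productions N → α and N → β for the same non-terminal have FIRST(α) ∩ FIRST(β) ≠ ∅ (with ε ∈ FIRST of a nullable right-hand side, so two nullable alternatives also conflict).

FIRST sets of the non-terminals at (or reachable through a nullable prefix from) the front of some alternative:
  FIRST(Y) = { 'id', ε }

Productions for A:
  A → Y b g: FIRST = { 'b', 'id' }
  A → ε: FIRST = { ε }
Productions for Y:
  Y → ε: FIRST = { ε }
  Y → id ;: FIRST = { 'id' }

All alternatives of each non-terminal have pairwise disjoint FIRST sets.

Answer: No FIRST/FIRST conflicts.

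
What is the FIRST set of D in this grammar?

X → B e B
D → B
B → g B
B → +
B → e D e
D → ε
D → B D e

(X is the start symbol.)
FIRST sets of the other non-terminals involved (by the same procedure, iterated to a fixed point):
  FIRST(B) = { '+', 'e', 'g' }

From D → B:
  - B is a non-terminal: add FIRST(B) \ {ε} = { '+', 'e', 'g' }
    B is not nullable, so stop
From D → ε:
  - ε-production, so ε ∈ FIRST(D)
From D → B D e:
  - B is a non-terminal: add FIRST(B) \ {ε} = { '+', 'e', 'g' }
    B is not nullable, so stop

Collecting: FIRST(D) = { '+', 'e', 'g', ε }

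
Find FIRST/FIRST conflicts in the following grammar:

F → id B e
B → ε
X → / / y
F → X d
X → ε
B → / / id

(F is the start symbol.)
A FIRST/FIRST conflict occurs when two productions N → α and N → β for the same non-terminal have FIRST(α) ∩ FIRST(β) ≠ ∅ (with ε ∈ FIRST of a nullable right-hand side, so two nullable alternatives also conflict).

FIRST sets of the non-terminals at (or reachable through a nullable prefix from) the front of some alternative:
  FIRST(X) = { '/', ε }

Productions for F:
  F → id B e: FIRST = { 'id' }
  F → X d: FIRST = { '/', 'd' }
Productions for B:
  B → ε: FIRST = { ε }
  B → / / id: FIRST = { '/' }
Productions for X:
  X → / / y: FIRST = { '/' }
  X → ε: FIRST = { ε }

All alternatives of each non-terminal have pairwise disjoint FIRST sets.

Answer: No FIRST/FIRST conflicts.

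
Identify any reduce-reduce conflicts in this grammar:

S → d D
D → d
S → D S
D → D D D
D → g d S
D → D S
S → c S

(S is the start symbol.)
Yes — I13: [D → D S .] vs [S → D S .]

Augment with S' → S and build the canonical LR(0) collection (I0 = CLOSURE({[S' → . S]}), then GOTO on every symbol after a dot until no new states appear). It has 15 states:
  I0: { [D → . D D D], [D → . D S], [D → . d], [D → . g d S], [S → . D S], [S → . c S], [S → . d D], [S' → . S] }  — shift
  I1: { [D → . D D D], [D → . D S], [D → . d], [D → . g d S], [D → D . D D], [D → D . S], [S → . D S], [S → . c S], [S → . d D], [S → D . S] }  — shift
  I2: { [S' → S .] }  — accept
  I3: { [D → . D D D], [D → . D S], [D → . d], [D → . g d S], [S → . D S], [S → . c S], [S → . d D], [S → c . S] }  — shift
  I4: { [D → . D D D], [D → . D S], [D → . d], [D → . g d S], [D → d .], [S → d . D] }  — shift, reduce
  I5: { [D → g . d S] }  — shift
  I6: { [D → . D D D], [D → . D S], [D → . d], [D → . g d S], [D → g d . S], [S → . D S], [S → . c S], [S → . d D] }  — shift
  I7: { [D → g d S .] }  — reduce
  I8: { [D → . D D D], [D → . D S], [D → . d], [D → . g d S], [D → D . D D], [D → D . S], [S → . D S], [S → . c S], [S → . d D], [S → d D .] }  — shift, reduce
  I9: { [D → d .] }  — reduce
  I10: { [D → . D D D], [D → . D S], [D → . d], [D → . g d S], [D → D . D D], [D → D . S], [D → D D . D], [S → . D S], [S → . c S], [S → . d D], [S → D . S] }  — shift
  I11: { [D → D S .] }  — reduce
  I12: { [D → . D D D], [D → . D S], [D → . d], [D → . g d S], [D → D . D D], [D → D . S], [D → D D . D], [D → D D D .], [S → . D S], [S → . c S], [S → . d D], [S → D . S] }  — shift, reduce
  I13: { [D → D S .], [S → D S .] }  — 2 reduces
  I14: { [S → c S .] }  — reduce

I13 contains complete items [D → D S .], [S → D S .] — reduce-reduce conflict.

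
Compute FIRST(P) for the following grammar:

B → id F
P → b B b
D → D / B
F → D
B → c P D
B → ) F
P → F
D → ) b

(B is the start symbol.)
To compute FIRST(P), examine every production with P on the left-hand side, reading each right-hand side left to right until a non-nullable symbol is reached.

FIRST sets of the other non-terminals involved (by the same procedure, iterated to a fixed point):
  FIRST(F) = { ')' }

From P → b B b:
  - b is a terminal: add 'b' and stop
From P → F:
  - F is a non-terminal: add FIRST(F) \ {ε} = { ')' }
    F is not nullable, so stop

Collecting: FIRST(P) = { ')', 'b' }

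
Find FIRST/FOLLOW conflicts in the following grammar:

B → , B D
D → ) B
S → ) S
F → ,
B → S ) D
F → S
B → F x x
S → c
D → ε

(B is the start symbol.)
Nullable non-terminals: D.

D: nullable alternative(s) D → ε; FOLLOW(D) = { $, ')' }
  D → ) B: FIRST \ {ε} = { ')' } — overlaps FOLLOW(D) on { ')' }: CONFLICT
  D → ε: FIRST \ {ε} = { } — this is the only nullable alternative, skip

B, F, S have no nullable alternative, so no FIRST/FOLLOW check is needed there.

So the grammar has 1 FIRST/FOLLOW conflict (marked CONFLICT above).

Answer: Yes. D → ')' B with FOLLOW(D) on { ')' }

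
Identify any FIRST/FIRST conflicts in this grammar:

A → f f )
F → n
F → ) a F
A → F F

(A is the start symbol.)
A FIRST/FIRST conflict occurs when two productions N → α and N → β for the same non-terminal have FIRST(α) ∩ FIRST(β) ≠ ∅ (with ε ∈ FIRST of a nullable right-hand side, so two nullable alternatives also conflict).

FIRST sets of the non-terminals at (or reachable through a nullable prefix from) the front of some alternative:
  FIRST(F) = { ')', 'n' }

Productions for A:
  A → f f ): FIRST = { 'f' }
  A → F F: FIRST = { ')', 'n' }
Productions for F:
  F → n: FIRST = { 'n' }
  F → ) a F: FIRST = { ')' }

All alternatives of each non-terminal have pairwise disjoint FIRST sets.

Answer: No FIRST/FIRST conflicts.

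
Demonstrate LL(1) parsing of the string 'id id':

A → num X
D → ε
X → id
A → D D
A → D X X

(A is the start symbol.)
LL(1) parsing maintains a stack (initially the start symbol over $) and the input. At each step: if the stack top is a terminal, match it against the current input token; if it is a non-terminal N, replace it with the RHS of M[N, lookahead] (the unique production whose predict set contains the lookahead).

Stack is shown with the top on the left.

Stack    Input    Action
------------------------
A $      id id $  output A → D X X
D X X $  id id $  output D → ε
X X $    id id $  output X → id
id X $   id id $  match 'id'
X $      id $     output X → id
id $     id $     match 'id'
$        $        accept

The string is accepted.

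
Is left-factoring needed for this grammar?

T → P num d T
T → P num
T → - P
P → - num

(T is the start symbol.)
Yes, T has productions with common prefix 'P num'

Left-factoring is needed when two productions for the same non-terminal
share a common prefix on the right-hand side.

Productions for T:
  T → P num d T
  T → P num
  T → - P

Found common prefix 'P num' in productions for T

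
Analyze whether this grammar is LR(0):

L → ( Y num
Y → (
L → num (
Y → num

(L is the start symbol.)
Yes, the grammar is LR(0)

Augment with L' → L and build the canonical LR(0) collection (I0 = CLOSURE({[L' → . L]}), then GOTO on every symbol after a dot until no new states appear). It has 9 states:
  I0: { [L → . ( Y num], [L → . num (], [L' → . L] }  — shift
  I1: { [L → ( . Y num], [Y → . (], [Y → . num] }  — shift
  I2: { [L' → L .] }  — accept
  I3: { [L → num . (] }  — shift
  I4: { [L → num ( .] }  — reduce
  I5: { [Y → ( .] }  — reduce
  I6: { [L → ( Y . num] }  — shift
  I7: { [Y → num .] }  — reduce
  I8: { [L → ( Y num .] }  — reduce

Every state is either a pure shift/goto state or contains exactly one complete item and nothing to shift — no conflicts. The grammar is LR(0).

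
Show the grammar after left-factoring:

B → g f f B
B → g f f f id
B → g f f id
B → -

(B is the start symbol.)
Left-factoring transforms A → αβ₁ | αβ₂ into A → αA' and A' → β₁ | β₂
(α is the longest common prefix among the alternatives). Repeat until
no nonterminal has two alternatives with a common prefix.

Round 1: B has alternatives sharing prefix 'g f f'. Introduce B': B → g f f B'
  Add: B' → B
  Add: B' → f id
  Add: B' → id

No remaining common prefixes — done.

Resulting grammar:
B → g f f B'
B' → B
B' → f id
B' → id
B → -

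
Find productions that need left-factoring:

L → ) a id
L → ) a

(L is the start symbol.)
Yes, L has productions with common prefix ') a'

Left-factoring is needed when two productions for the same non-terminal
share a common prefix on the right-hand side.

Productions for L:
  L → ) a id
  L → ) a

Found common prefix ') a' in productions for L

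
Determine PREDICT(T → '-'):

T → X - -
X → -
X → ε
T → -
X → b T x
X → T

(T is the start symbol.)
{ '-' }

PREDICT(T → '-') = (FIRST(RHS) \ {ε}) ∪ (FOLLOW(T) if ε ∈ FIRST(RHS), i.e. RHS ⇒* ε)
FIRST('-') = { '-' }
ε ∉ FIRST('-'), so FOLLOW(T) is not added.
PREDICT(T → '-') = { '-' }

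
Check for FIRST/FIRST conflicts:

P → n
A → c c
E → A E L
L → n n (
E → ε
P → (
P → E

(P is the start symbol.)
A FIRST/FIRST conflict occurs when two productions N → α and N → β for the same non-terminal have FIRST(α) ∩ FIRST(β) ≠ ∅ (with ε ∈ FIRST of a nullable right-hand side, so two nullable alternatives also conflict).

FIRST sets of the non-terminals at (or reachable through a nullable prefix from) the front of some alternative:
  FIRST(E) = { 'c', ε }
  FIRST(A) = { 'c' }

Productions for P:
  P → n: FIRST = { 'n' }
  P → (: FIRST = { '(' }
  P → E: FIRST = { 'c', ε }
Productions for E:
  E → A E L: FIRST = { 'c' }
  E → ε: FIRST = { ε }
A, L have only one production, so no FIRST/FIRST conflict is possible there.

All alternatives of each non-terminal have pairwise disjoint FIRST sets.

Answer: No FIRST/FIRST conflicts.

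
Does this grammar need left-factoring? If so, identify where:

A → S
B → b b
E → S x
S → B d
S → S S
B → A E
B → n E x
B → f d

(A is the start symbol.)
No, left-factoring is not needed

Left-factoring is needed when two productions for the same non-terminal
share a common prefix on the right-hand side.

Productions for B:
  B → b b
  B → A E
  B → n E x
  B → f d
Productions for S:
  S → B d
  S → S S

No common prefixes found.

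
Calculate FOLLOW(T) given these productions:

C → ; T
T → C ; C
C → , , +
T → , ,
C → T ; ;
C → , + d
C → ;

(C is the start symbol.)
In C → ; T: T is at the end, add FOLLOW(C)
In C → T ; ;: T is followed by ';' ';', add FIRST(';' ';') \ {ε} = { ';' }

The FOLLOW sets referred to above (computed the same way, to a fixed point):
  FOLLOW(C) = { $, ';' }

Taking the union: FOLLOW(T) = { $, ';' }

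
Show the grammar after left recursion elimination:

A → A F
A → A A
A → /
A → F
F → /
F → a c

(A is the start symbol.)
A is directly left-recursive. The standard transformation for
  A → A α₁ | ... | A α_m | β₁ | ... | β_n
is
  A  → β₁ A' | ... | β_n A'
  A' → α₁ A' | ... | α_m A' | ε

A → / becomes A → / A'
A → F becomes A → F A'
A → A F becomes A' → F A'
A → A A becomes A' → A A'
Add A' → ε

Productions for other non-terminals are unchanged:
  F → /
  F → a c

Resulting grammar:
A → / A'
A → F A'
A' → F A'
A' → A A'
A' → ε
F → /
F → a c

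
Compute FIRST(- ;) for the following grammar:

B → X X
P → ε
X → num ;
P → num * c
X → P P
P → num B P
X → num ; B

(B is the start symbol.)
To compute FIRST(- ;), process the symbols left to right:
Symbol - is a terminal. Add '-' and stop.
FIRST(- ;) = { '-' }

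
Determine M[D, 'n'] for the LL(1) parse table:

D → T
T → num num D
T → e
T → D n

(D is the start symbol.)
To find M[D, 'n'], we find productions for D where 'n' is in the predict set (PREDICT(N → α) = (FIRST(α) \ {ε}) ∪ (FOLLOW(N) if α ⇒* ε)).

Relevant sets:
  FIRST(T) = { 'e', 'num' }

D → T: PREDICT = { 'e', 'num' }

M[D, 'n'] is empty (no production applies)

Answer: Empty (error entry)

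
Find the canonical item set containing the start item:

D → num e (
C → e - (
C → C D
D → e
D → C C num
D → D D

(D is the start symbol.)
{ [C → . C D], [C → . e - (], [D → . C C num], [D → . D D], [D → . e], [D → . num e (], [D' → . D] }

First, augment the grammar with D' → D
I₀ = CLOSURE({ [D' → . D] }):
  [D' → . D] has the dot before D: add [D → . num e (], [D → . e], [D → . C C num], [D → . D D]
  [D → . C C num] has the dot before C: add [C → . e - (], [C → . C D]
No further items can be added.

I₀ = { [C → . C D], [C → . e - (], [D → . C C num], [D → . D D], [D → . e], [D → . num e (], [D' → . D] }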